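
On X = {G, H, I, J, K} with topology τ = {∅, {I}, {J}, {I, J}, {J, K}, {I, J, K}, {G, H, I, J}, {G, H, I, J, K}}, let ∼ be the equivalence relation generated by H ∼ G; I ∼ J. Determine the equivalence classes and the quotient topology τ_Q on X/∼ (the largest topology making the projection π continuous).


X/∼ = {[G=H], [I=J], [K]}; |τ_Q| = 5.

Equivalence classes: [G=H], [I=J], [K].
Quotient map π: X → X/∼ sends G ↦ [G=H], H ↦ [G=H], I ↦ [I=J], J ↦ [I=J], K ↦ [K].
For each subset V ⊆ X/∼, compute π^{-1}(V) ⊆ X and check whether π^{-1}(V) ∈ τ. V is open in τ_Q iff π^{-1}(V) ∈ τ.
  V = {}: π^{-1}(V) = ∅ ∈ τ ✓.
  V = {[G=H]}: π^{-1}(V) = {G, H} ∉ τ ✗.
  V = {[I=J]}: π^{-1}(V) = {I, J} ∈ τ ✓.
  V = {[G=H], [I=J]}: π^{-1}(V) = {G, H, I, J} ∈ τ ✓.
  V = {[K]}: π^{-1}(V) = {K} ∉ τ ✗.
  V = {[G=H], [K]}: π^{-1}(V) = {G, H, K} ∉ τ ✗.
  V = {[I=J], [K]}: π^{-1}(V) = {I, J, K} ∈ τ ✓.
  V = {[G=H], [I=J], [K]}: π^{-1}(V) = {G, H, I, J, K} ∈ τ ✓.
Open sets in the quotient: τ_Q = {{}, {[I=J]}, {[G=H], [I=J]}, {[I=J], [K]}, {[G=H], [I=J], [K]}} (5 elements).


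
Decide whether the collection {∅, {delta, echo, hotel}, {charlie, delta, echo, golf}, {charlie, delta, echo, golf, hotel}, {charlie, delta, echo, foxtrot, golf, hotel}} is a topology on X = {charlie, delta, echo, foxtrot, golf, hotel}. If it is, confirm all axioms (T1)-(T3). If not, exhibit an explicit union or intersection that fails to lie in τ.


τ is NOT a topology on X.

Axiom (T1): ∅ ∈ τ? Yes; X ∈ τ? Yes.
Axiom (T2/T3): check pairwise unions and intersections of members of τ.
Counterexample for (T3): {delta, echo, hotel} ∩ {charlie, delta, echo, golf} = {delta, echo} ∉ τ. Therefore τ is NOT a topology.


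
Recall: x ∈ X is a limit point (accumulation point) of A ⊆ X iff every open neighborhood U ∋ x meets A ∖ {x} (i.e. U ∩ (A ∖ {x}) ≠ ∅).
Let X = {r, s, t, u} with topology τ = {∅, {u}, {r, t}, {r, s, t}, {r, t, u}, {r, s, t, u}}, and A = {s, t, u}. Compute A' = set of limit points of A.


A' = {r, s}

For each x ∈ X, list the open sets U ∈ τ with x ∈ U, then check whether U ∩ (A ∖ {x}) ≠ ∅ for every such U.
  x = r: opens ∋ x are {r, t}, {r, s, t}, {r, t, u}, {r, s, t, u}; each meets A ∖ {r}, so x IS a limit point.
  x = s: opens ∋ x are {r, s, t}, {r, s, t, u}; each meets A ∖ {s}, so x IS a limit point.
  x = t: open {r, t} ∋ x has {r, t} ∩ (A ∖ {t}) = ∅, so x is NOT a limit point.
  x = u: open {u} ∋ x has {u} ∩ (A ∖ {u}) = ∅, so x is NOT a limit point.
Collecting: A' = {r, s}.


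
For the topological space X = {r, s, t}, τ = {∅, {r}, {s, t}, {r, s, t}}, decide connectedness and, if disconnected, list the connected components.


(X, τ) is disconnected; components = [{r}, {s, t}].

Find clopen sets (U ∈ τ with X ∖ U ∈ τ):
  U = ∅, X ∖ U = {r, s, t} — both open, so U is clopen.
  U = {r}, X ∖ U = {s, t} — both open, so U is clopen.
  U = {s, t}, X ∖ U = {r} — both open, so U is clopen.
  U = {r, s, t}, X ∖ U = ∅ — both open, so U is clopen.
Nontrivial clopen(s) exist: e.g. {s, t}. So (X, τ) is disconnected.
Compute connected components by grouping points that agree on all clopens:
  component: {r}
  component: {s, t}


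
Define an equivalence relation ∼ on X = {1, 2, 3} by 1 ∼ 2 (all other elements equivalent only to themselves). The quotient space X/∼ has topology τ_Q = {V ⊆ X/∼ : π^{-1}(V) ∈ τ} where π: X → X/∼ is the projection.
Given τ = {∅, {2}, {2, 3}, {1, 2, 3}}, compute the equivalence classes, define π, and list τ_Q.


X/∼ = {[1=2], [3]}; |τ_Q| = 2.

Equivalence classes: [1=2], [3].
Quotient map π: X → X/∼ sends 1 ↦ [1=2], 2 ↦ [1=2], 3 ↦ [3].
For each subset V ⊆ X/∼, compute π^{-1}(V) ⊆ X and check whether π^{-1}(V) ∈ τ. V is open in τ_Q iff π^{-1}(V) ∈ τ.
  V = {}: π^{-1}(V) = ∅ ∈ τ ✓.
  V = {[1=2]}: π^{-1}(V) = {1, 2} ∉ τ ✗.
  V = {[3]}: π^{-1}(V) = {3} ∉ τ ✗.
  V = {[1=2], [3]}: π^{-1}(V) = {1, 2, 3} ∈ τ ✓.
Open sets in the quotient: τ_Q = {{}, {[1=2], [3]}} (2 elements).


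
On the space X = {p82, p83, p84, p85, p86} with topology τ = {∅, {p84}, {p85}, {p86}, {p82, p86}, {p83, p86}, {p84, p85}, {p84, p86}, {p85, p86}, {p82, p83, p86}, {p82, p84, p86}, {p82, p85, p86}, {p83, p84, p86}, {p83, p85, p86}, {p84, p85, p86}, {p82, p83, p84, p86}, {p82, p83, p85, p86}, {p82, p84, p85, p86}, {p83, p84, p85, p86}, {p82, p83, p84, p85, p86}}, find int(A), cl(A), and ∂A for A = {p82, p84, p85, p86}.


int(A) = {p82, p84, p85, p86}, cl(A) = {p82, p83, p84, p85, p86}, ∂A = {p83}.

Closed sets in (X, τ) are complements of opens:
  closed(X, τ) = {∅, {p82}, {p83}, {p84}, {p85}, {p82, p83}, {p82, p84}, {p82, p85}, {p83, p84}, {p83, p85}, {p84, p85}, {p82, p83, p84}, {p82, p83, p85}, {p82, p83, p86}, {p82, p84, p85}, {p83, p84, p85}, {p82, p83, p84, p85}, {p82, p83, p84, p86}, {p82, p83, p85, p86}, {p82, p83, p84, p85, p86}}.
int(A) = ⋃ {U ∈ τ : U ⊆ A}. Opens contained in A: ∅, {p84}, {p85}, {p86}, {p82, p86}, {p84, p85}, {p84, p86}, {p85, p86}, {p82, p84, p86}, {p82, p85, p86}, {p84, p85, p86}, {p82, p84, p85, p86}.
Taking the union of these: int(A) = {p82, p84, p85, p86}.
cl(A) = ⋂ {C closed : A ⊆ C}. Closed sets containing A: {p82, p83, p84, p85, p86}.
Intersecting these: cl(A) = {p82, p83, p84, p85, p86}.
∂A = cl(A) ∖ int(A) = {p82, p83, p84, p85, p86} ∖ {p82, p84, p85, p86} = {p83}.


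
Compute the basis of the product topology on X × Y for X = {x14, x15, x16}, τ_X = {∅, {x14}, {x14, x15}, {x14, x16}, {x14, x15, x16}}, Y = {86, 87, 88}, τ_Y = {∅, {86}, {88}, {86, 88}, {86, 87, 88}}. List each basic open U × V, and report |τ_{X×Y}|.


Basis B = {∅ × ∅, {x14} × {86}, {x14} × {88}, {x14} × {86, 88}, {x14, x15} × {86}, {x14, x16} × {86}, {x14, x15} × {88}, {x14, x16} × {88}, {x14} × {86, 87, 88}, {x14, x15, x16} × {86}, {x14, x15, x16} × {88}, {x14, x15} × {86, 88}, {x14, x16} × {86, 88}, {x14, x15} × {86, 87, 88}, {x14, x16} × {86, 87, 88}, {x14, x15, x16} × {86, 88}, {x14, x15, x16} × {86, 87, 88}}; |τ_{X×Y}| = 50.

Enumerate products U × V with U ∈ τ_X, V ∈ τ_Y (deduplicated):
  ∅ × ∅ = {} (∅)
  {x14} × {86} = {(x14,86)}
  {x14} × {88} = {(x14,88)}
  {x14} × {86, 88} = {(x14,86), (x14,88)}
  {x14, x15} × {86} = {(x14,86), (x15,86)}
  {x14, x16} × {86} = {(x14,86), (x16,86)}
  {x14, x15} × {88} = {(x14,88), (x15,88)}
  {x14, x16} × {88} = {(x14,88), (x16,88)}
  {x14} × {86, 87, 88} = {(x14,86), (x14,87), (x14,88)}
  {x14, x15, x16} × {86} = {(x14,86), (x15,86), (x16,86)}
  {x14, x15, x16} × {88} = {(x14,88), (x15,88), (x16,88)}
  {x14, x15} × {86, 88} = {(x14,86), (x14,88), (x15,86), (x15,88)}
  {x14, x16} × {86, 88} = {(x14,86), (x14,88), (x16,86), (x16,88)}
  {x14, x15} × {86, 87, 88} = {(x14,86), (x14,87), (x14,88), (x15,86), (x15,87), (x15,88)}
  {x14, x16} × {86, 87, 88} = {(x14,86), (x14,87), (x14,88), (x16,86), (x16,87), (x16,88)}
  {x14, x15, x16} × {86, 88} = {(x14,86), (x14,88), (x15,86), (x15,88), (x16,86), (x16,88)}
  {x14, x15, x16} × {86, 87, 88} = {(x14,86), (x14,87), (x14,88), (x15,86), (x15,87), (x15,88), (x16,86), (x16,87), (x16,88)}
These 17 distinct sets form the basis B.
Close under arbitrary unions to get τ_{X×Y}; counting gives |τ_{X×Y}| = 50.


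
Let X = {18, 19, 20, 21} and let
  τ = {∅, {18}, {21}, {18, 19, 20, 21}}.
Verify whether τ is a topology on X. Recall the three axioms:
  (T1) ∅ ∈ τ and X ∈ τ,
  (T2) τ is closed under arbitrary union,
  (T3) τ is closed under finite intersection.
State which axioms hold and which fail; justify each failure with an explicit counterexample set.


τ is NOT a topology on X.

Axiom (T1): ∅ ∈ τ? Yes; X ∈ τ? Yes.
Axiom (T2/T3): check pairwise unions and intersections of members of τ.
Counterexample for (T2): {18} ∪ {21} = {18, 21} ∉ τ. Therefore τ is NOT a topology.


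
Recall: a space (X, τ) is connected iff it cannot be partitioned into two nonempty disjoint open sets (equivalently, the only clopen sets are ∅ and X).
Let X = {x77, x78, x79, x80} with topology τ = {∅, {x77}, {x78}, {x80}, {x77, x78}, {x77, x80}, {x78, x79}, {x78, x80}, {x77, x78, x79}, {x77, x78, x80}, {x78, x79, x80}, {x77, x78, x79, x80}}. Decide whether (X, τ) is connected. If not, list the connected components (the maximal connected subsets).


(X, τ) is disconnected; components = [{x77}, {x80}, {x78, x79}].

Find clopen sets (U ∈ τ with X ∖ U ∈ τ):
  U = ∅, X ∖ U = {x77, x78, x79, x80} — both open, so U is clopen.
  U = {x77}, X ∖ U = {x78, x79, x80} — both open, so U is clopen.
  U = {x80}, X ∖ U = {x77, x78, x79} — both open, so U is clopen.
  U = {x77, x80}, X ∖ U = {x78, x79} — both open, so U is clopen.
  U = {x78, x79}, X ∖ U = {x77, x80} — both open, so U is clopen.
  U = {x77, x78, x79}, X ∖ U = {x80} — both open, so U is clopen.
  U = {x78, x79, x80}, X ∖ U = {x77} — both open, so U is clopen.
  U = {x77, x78, x79, x80}, X ∖ U = ∅ — both open, so U is clopen.
Nontrivial clopen(s) exist: e.g. {x78, x79}. So (X, τ) is disconnected.
Compute connected components by grouping points that agree on all clopens:
  component: {x77}
  component: {x80}
  component: {x78, x79}


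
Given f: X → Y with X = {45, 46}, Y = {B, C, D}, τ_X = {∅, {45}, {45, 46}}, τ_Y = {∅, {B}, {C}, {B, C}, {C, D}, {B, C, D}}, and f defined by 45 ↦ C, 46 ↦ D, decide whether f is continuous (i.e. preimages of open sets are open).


f IS continuous.

Compute f^{-1}(U) for each U ∈ τ_Y:
  U = ∅: f^{-1}(U) = ∅ ∈ τ_X ✓.
  U = {B}: f^{-1}(U) = ∅ ∈ τ_X ✓.
  U = {C}: f^{-1}(U) = {45} ∈ τ_X ✓.
  U = {B, C}: f^{-1}(U) = {45} ∈ τ_X ✓.
  U = {C, D}: f^{-1}(U) = {45, 46} ∈ τ_X ✓.
  U = {B, C, D}: f^{-1}(U) = {45, 46} ∈ τ_X ✓.
Every preimage lies in τ_X, so f IS continuous.


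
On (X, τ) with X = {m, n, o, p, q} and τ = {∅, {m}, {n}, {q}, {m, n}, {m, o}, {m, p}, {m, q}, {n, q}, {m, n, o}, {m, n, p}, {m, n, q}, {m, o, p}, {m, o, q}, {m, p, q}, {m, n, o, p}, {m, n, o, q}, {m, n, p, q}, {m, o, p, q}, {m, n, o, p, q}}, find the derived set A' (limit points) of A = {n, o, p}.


A' = ∅

For each x ∈ X, list the open sets U ∈ τ with x ∈ U, then check whether U ∩ (A ∖ {x}) ≠ ∅ for every such U.
  x = m: open {m} ∋ x has {m} ∩ (A ∖ {m}) = ∅, so x is NOT a limit point.
  x = n: open {n} ∋ x has {n} ∩ (A ∖ {n}) = ∅, so x is NOT a limit point.
  x = o: open {m, o} ∋ x has {m, o} ∩ (A ∖ {o}) = ∅, so x is NOT a limit point.
  x = p: open {m, p} ∋ x has {m, p} ∩ (A ∖ {p}) = ∅, so x is NOT a limit point.
  x = q: open {q} ∋ x has {q} ∩ (A ∖ {q}) = ∅, so x is NOT a limit point.
Collecting: A' = ∅.


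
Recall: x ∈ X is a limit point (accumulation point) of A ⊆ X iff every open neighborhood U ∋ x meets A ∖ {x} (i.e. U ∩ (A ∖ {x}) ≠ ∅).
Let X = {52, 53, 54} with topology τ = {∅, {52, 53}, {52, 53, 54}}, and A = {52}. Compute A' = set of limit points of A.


A' = {53, 54}

For each x ∈ X, list the open sets U ∈ τ with x ∈ U, then check whether U ∩ (A ∖ {x}) ≠ ∅ for every such U.
  x = 52: open {52, 53} ∋ x has {52, 53} ∩ (A ∖ {52}) = ∅, so x is NOT a limit point.
  x = 53: opens ∋ x are {52, 53}, {52, 53, 54}; each meets A ∖ {53}, so x IS a limit point.
  x = 54: opens ∋ x are {52, 53, 54}; each meets A ∖ {54}, so x IS a limit point.
Collecting: A' = {53, 54}.


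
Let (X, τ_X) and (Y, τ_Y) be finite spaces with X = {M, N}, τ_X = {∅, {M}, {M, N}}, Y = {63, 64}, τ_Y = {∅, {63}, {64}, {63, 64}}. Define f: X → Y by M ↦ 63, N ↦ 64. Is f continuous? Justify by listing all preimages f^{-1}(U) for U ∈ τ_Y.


f is NOT continuous.

Compute f^{-1}(U) for each U ∈ τ_Y:
  U = ∅: f^{-1}(U) = ∅ ∈ τ_X ✓.
  U = {63}: f^{-1}(U) = {M} ∈ τ_X ✓.
  U = {64}: f^{-1}(U) = {N} ∉ τ_X ✗.
  U = {63, 64}: f^{-1}(U) = {M, N} ∈ τ_X ✓.
Found U = {64} with f^{-1}(U) = {N} not in τ_X. Therefore f is NOT continuous.


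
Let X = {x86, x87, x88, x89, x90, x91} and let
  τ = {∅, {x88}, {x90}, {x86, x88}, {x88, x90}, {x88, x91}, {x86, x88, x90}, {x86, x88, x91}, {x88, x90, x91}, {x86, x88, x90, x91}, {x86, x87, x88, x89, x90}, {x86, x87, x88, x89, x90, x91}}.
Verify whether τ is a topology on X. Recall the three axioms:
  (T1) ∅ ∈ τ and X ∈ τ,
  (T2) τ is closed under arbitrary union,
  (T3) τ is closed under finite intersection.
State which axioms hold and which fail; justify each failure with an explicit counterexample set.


τ IS a topology on X.

Axiom (T1): ∅ ∈ τ? Yes; X ∈ τ? Yes.
Axiom (T2/T3): check pairwise unions and intersections of members of τ.
All pairwise intersections and unions checked — each lies in τ. Therefore τ satisfies (T1), (T2), (T3): it IS a topology on X.


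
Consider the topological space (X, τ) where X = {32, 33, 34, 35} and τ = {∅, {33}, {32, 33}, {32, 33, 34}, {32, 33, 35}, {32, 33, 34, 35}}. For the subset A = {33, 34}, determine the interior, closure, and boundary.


int(A) = {33}, cl(A) = {32, 33, 34, 35}, ∂A = {32, 34, 35}.

Closed sets in (X, τ) are complements of opens:
  closed(X, τ) = {∅, {34}, {35}, {34, 35}, {32, 34, 35}, {32, 33, 34, 35}}.
int(A) = ⋃ {U ∈ τ : U ⊆ A}. Opens contained in A: ∅, {33}.
Taking the union of these: int(A) = {33}.
cl(A) = ⋂ {C closed : A ⊆ C}. Closed sets containing A: {32, 33, 34, 35}.
Intersecting these: cl(A) = {32, 33, 34, 35}.
∂A = cl(A) ∖ int(A) = {32, 33, 34, 35} ∖ {33} = {32, 34, 35}.


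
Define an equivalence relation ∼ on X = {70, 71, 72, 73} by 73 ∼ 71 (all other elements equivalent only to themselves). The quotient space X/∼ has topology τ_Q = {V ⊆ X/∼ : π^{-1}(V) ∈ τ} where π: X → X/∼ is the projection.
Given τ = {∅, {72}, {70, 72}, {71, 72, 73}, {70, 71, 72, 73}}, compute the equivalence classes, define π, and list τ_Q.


X/∼ = {[70], [71=73], [72]}; |τ_Q| = 5.

Equivalence classes: [70], [71=73], [72].
Quotient map π: X → X/∼ sends 70 ↦ [70], 71 ↦ [71=73], 72 ↦ [72], 73 ↦ [71=73].
For each subset V ⊆ X/∼, compute π^{-1}(V) ⊆ X and check whether π^{-1}(V) ∈ τ. V is open in τ_Q iff π^{-1}(V) ∈ τ.
  V = {}: π^{-1}(V) = ∅ ∈ τ ✓.
  V = {[70]}: π^{-1}(V) = {70} ∉ τ ✗.
  V = {[71=73]}: π^{-1}(V) = {71, 73} ∉ τ ✗.
  V = {[70], [71=73]}: π^{-1}(V) = {70, 71, 73} ∉ τ ✗.
  V = {[72]}: π^{-1}(V) = {72} ∈ τ ✓.
  V = {[70], [72]}: π^{-1}(V) = {70, 72} ∈ τ ✓.
  V = {[71=73], [72]}: π^{-1}(V) = {71, 72, 73} ∈ τ ✓.
  V = {[70], [71=73], [72]}: π^{-1}(V) = {70, 71, 72, 73} ∈ τ ✓.
Open sets in the quotient: τ_Q = {{}, {[72]}, {[70], [72]}, {[71=73], [72]}, {[70], [71=73], [72]}} (5 elements).


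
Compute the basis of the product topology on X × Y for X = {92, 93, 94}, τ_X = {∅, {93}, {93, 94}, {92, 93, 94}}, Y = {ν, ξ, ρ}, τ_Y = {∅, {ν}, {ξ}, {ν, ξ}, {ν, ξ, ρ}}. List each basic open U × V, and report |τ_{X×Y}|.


Basis B = {∅ × ∅, {93} × {ν}, {93} × {ξ}, {93} × {ν, ξ}, {93, 94} × {ν}, {93, 94} × {ξ}, {92, 93, 94} × {ν}, {92, 93, 94} × {ξ}, {93} × {ν, ξ, ρ}, {93, 94} × {ν, ξ}, {92, 93, 94} × {ν, ξ}, {93, 94} × {ν, ξ, ρ}, {92, 93, 94} × {ν, ξ, ρ}}; |τ_{X×Y}| = 30.

Enumerate products U × V with U ∈ τ_X, V ∈ τ_Y (deduplicated):
  ∅ × ∅ = {} (∅)
  {93} × {ν} = {(93,ν)}
  {93} × {ξ} = {(93,ξ)}
  {93} × {ν, ξ} = {(93,ν), (93,ξ)}
  {93, 94} × {ν} = {(93,ν), (94,ν)}
  {93, 94} × {ξ} = {(93,ξ), (94,ξ)}
  {92, 93, 94} × {ν} = {(92,ν), (93,ν), (94,ν)}
  {92, 93, 94} × {ξ} = {(92,ξ), (93,ξ), (94,ξ)}
  {93} × {ν, ξ, ρ} = {(93,ν), (93,ξ), (93,ρ)}
  {93, 94} × {ν, ξ} = {(93,ν), (93,ξ), (94,ν), (94,ξ)}
  {92, 93, 94} × {ν, ξ} = {(92,ν), (92,ξ), (93,ν), (93,ξ), (94,ν), (94,ξ)}
  {93, 94} × {ν, ξ, ρ} = {(93,ν), (93,ξ), (93,ρ), (94,ν), (94,ξ), (94,ρ)}
  {92, 93, 94} × {ν, ξ, ρ} = {(92,ν), (92,ξ), (92,ρ), (93,ν), (93,ξ), (93,ρ), (94,ν), (94,ξ), (94,ρ)}
These 13 distinct sets form the basis B.
Close under arbitrary unions to get τ_{X×Y}; counting gives |τ_{X×Y}| = 30.


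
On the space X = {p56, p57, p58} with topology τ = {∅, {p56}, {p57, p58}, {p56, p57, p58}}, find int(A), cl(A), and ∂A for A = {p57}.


int(A) = ∅, cl(A) = {p57, p58}, ∂A = {p57, p58}.

Closed sets in (X, τ) are complements of opens:
  closed(X, τ) = {∅, {p56}, {p57, p58}, {p56, p57, p58}}.
int(A) = ⋃ {U ∈ τ : U ⊆ A}. Opens contained in A: ∅.
Taking the union of these: int(A) = ∅.
cl(A) = ⋂ {C closed : A ⊆ C}. Closed sets containing A: {p57, p58}, {p56, p57, p58}.
Intersecting these: cl(A) = {p57, p58}.
∂A = cl(A) ∖ int(A) = {p57, p58} ∖ ∅ = {p57, p58}.


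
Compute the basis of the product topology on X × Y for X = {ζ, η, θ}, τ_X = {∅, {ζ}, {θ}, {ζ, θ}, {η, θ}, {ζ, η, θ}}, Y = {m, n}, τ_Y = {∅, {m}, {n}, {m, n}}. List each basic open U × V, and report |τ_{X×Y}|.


Basis B = {∅ × ∅, {ζ} × {m}, {ζ} × {n}, {θ} × {m}, {θ} × {n}, {ζ} × {m, n}, {ζ, θ} × {m}, {ζ, θ} × {n}, {η, θ} × {m}, {η, θ} × {n}, {θ} × {m, n}, {ζ, η, θ} × {m}, {ζ, η, θ} × {n}, {ζ, θ} × {m, n}, {η, θ} × {m, n}, {ζ, η, θ} × {m, n}}; |τ_{X×Y}| = 36.

Enumerate products U × V with U ∈ τ_X, V ∈ τ_Y (deduplicated):
  ∅ × ∅ = {} (∅)
  {ζ} × {m} = {(ζ,m)}
  {ζ} × {n} = {(ζ,n)}
  {θ} × {m} = {(θ,m)}
  {θ} × {n} = {(θ,n)}
  {ζ} × {m, n} = {(ζ,m), (ζ,n)}
  {ζ, θ} × {m} = {(ζ,m), (θ,m)}
  {ζ, θ} × {n} = {(ζ,n), (θ,n)}
  {η, θ} × {m} = {(η,m), (θ,m)}
  {η, θ} × {n} = {(η,n), (θ,n)}
  {θ} × {m, n} = {(θ,m), (θ,n)}
  {ζ, η, θ} × {m} = {(ζ,m), (η,m), (θ,m)}
  {ζ, η, θ} × {n} = {(ζ,n), (η,n), (θ,n)}
  {ζ, θ} × {m, n} = {(ζ,m), (ζ,n), (θ,m), (θ,n)}
  {η, θ} × {m, n} = {(η,m), (η,n), (θ,m), (θ,n)}
  {ζ, η, θ} × {m, n} = {(ζ,m), (ζ,n), (η,m), (η,n), (θ,m), (θ,n)}
These 16 distinct sets form the basis B.
Close under arbitrary unions to get τ_{X×Y}; counting gives |τ_{X×Y}| = 36.


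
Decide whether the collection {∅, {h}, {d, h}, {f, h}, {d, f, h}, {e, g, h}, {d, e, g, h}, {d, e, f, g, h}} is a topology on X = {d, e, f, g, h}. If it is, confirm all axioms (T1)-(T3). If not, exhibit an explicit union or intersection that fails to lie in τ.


τ is NOT a topology on X.

Axiom (T1): ∅ ∈ τ? Yes; X ∈ τ? Yes.
Axiom (T2/T3): check pairwise unions and intersections of members of τ.
Counterexample for (T2): {f, h} ∪ {e, g, h} = {e, f, g, h} ∉ τ. Therefore τ is NOT a topology.


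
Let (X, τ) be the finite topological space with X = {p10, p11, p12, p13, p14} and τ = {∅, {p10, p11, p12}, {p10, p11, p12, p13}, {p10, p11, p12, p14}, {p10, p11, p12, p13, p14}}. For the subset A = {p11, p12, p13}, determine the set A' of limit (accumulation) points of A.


A' = {p10, p11, p12, p13, p14}

For each x ∈ X, list the open sets U ∈ τ with x ∈ U, then check whether U ∩ (A ∖ {x}) ≠ ∅ for every such U.
  x = p10: opens ∋ x are {p10, p11, p12}, {p10, p11, p12, p13}, {p10, p11, p12, p14}, {p10, p11, p12, p13, p14}; each meets A ∖ {p10}, so x IS a limit point.
  x = p11: opens ∋ x are {p10, p11, p12}, {p10, p11, p12, p13}, {p10, p11, p12, p14}, {p10, p11, p12, p13, p14}; each meets A ∖ {p11}, so x IS a limit point.
  x = p12: opens ∋ x are {p10, p11, p12}, {p10, p11, p12, p13}, {p10, p11, p12, p14}, {p10, p11, p12, p13, p14}; each meets A ∖ {p12}, so x IS a limit point.
  x = p13: opens ∋ x are {p10, p11, p12, p13}, {p10, p11, p12, p13, p14}; each meets A ∖ {p13}, so x IS a limit point.
  x = p14: opens ∋ x are {p10, p11, p12, p14}, {p10, p11, p12, p13, p14}; each meets A ∖ {p14}, so x IS a limit point.
Collecting: A' = {p10, p11, p12, p13, p14}.


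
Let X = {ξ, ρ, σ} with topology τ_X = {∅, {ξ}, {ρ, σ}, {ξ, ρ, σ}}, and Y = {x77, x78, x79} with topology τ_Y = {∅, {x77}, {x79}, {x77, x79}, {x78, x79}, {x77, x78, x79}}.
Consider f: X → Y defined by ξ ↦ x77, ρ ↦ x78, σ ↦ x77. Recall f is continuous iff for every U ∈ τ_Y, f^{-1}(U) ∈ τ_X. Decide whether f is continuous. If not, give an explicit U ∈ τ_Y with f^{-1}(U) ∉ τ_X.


f is NOT continuous.

Compute f^{-1}(U) for each U ∈ τ_Y:
  U = ∅: f^{-1}(U) = ∅ ∈ τ_X ✓.
  U = {x77}: f^{-1}(U) = {ξ, σ} ∉ τ_X ✗.
  U = {x79}: f^{-1}(U) = ∅ ∈ τ_X ✓.
  U = {x77, x79}: f^{-1}(U) = {ξ, σ} ∉ τ_X ✗.
  U = {x78, x79}: f^{-1}(U) = {ρ} ∉ τ_X ✗.
  U = {x77, x78, x79}: f^{-1}(U) = {ξ, ρ, σ} ∈ τ_X ✓.
Found U = {x77} with f^{-1}(U) = {ξ, σ} not in τ_X. Therefore f is NOT continuous.


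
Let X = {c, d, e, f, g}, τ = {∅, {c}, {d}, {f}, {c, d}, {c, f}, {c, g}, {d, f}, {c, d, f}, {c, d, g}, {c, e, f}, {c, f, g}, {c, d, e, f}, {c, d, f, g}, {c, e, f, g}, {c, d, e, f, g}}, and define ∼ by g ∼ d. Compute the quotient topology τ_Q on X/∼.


X/∼ = {[c], [d=g], [e], [f]}; |τ_Q| = 8.

Equivalence classes: [c], [d=g], [e], [f].
Quotient map π: X → X/∼ sends c ↦ [c], d ↦ [d=g], e ↦ [e], f ↦ [f], g ↦ [d=g].
For each subset V ⊆ X/∼, compute π^{-1}(V) ⊆ X and check whether π^{-1}(V) ∈ τ. V is open in τ_Q iff π^{-1}(V) ∈ τ.
  V = {}: π^{-1}(V) = ∅ ∈ τ ✓.
  V = {[c]}: π^{-1}(V) = {c} ∈ τ ✓.
  V = {[d=g]}: π^{-1}(V) = {d, g} ∉ τ ✗.
  V = {[c], [d=g]}: π^{-1}(V) = {c, d, g} ∈ τ ✓.
  V = {[e]}: π^{-1}(V) = {e} ∉ τ ✗.
  V = {[c], [e]}: π^{-1}(V) = {c, e} ∉ τ ✗.
  V = {[d=g], [e]}: π^{-1}(V) = {d, e, g} ∉ τ ✗.
  V = {[c], [d=g], [e]}: π^{-1}(V) = {c, d, e, g} ∉ τ ✗.
  V = {[f]}: π^{-1}(V) = {f} ∈ τ ✓.
  V = {[c], [f]}: π^{-1}(V) = {c, f} ∈ τ ✓.
  V = {[d=g], [f]}: π^{-1}(V) = {d, f, g} ∉ τ ✗.
  V = {[c], [d=g], [f]}: π^{-1}(V) = {c, d, f, g} ∈ τ ✓.
  V = {[e], [f]}: π^{-1}(V) = {e, f} ∉ τ ✗.
  V = {[c], [e], [f]}: π^{-1}(V) = {c, e, f} ∈ τ ✓.
  V = {[d=g], [e], [f]}: π^{-1}(V) = {d, e, f, g} ∉ τ ✗.
  V = {[c], [d=g], [e], [f]}: π^{-1}(V) = {c, d, e, f, g} ∈ τ ✓.
Open sets in the quotient: τ_Q = {{}, {[c]}, {[c], [d=g]}, {[f]}, {[c], [f]}, {[c], [d=g], [f]}, {[c], [e], [f]}, {[c], [d=g], [e], [f]}} (8 elements).


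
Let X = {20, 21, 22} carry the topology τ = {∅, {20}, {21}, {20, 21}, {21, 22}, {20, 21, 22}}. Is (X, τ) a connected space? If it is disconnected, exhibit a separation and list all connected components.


(X, τ) is disconnected; components = [{20}, {21, 22}].

Find clopen sets (U ∈ τ with X ∖ U ∈ τ):
  U = ∅, X ∖ U = {20, 21, 22} — both open, so U is clopen.
  U = {20}, X ∖ U = {21, 22} — both open, so U is clopen.
  U = {21, 22}, X ∖ U = {20} — both open, so U is clopen.
  U = {20, 21, 22}, X ∖ U = ∅ — both open, so U is clopen.
Nontrivial clopen(s) exist: e.g. {20}. So (X, τ) is disconnected.
Compute connected components by grouping points that agree on all clopens:
  component: {20}
  component: {21, 22}


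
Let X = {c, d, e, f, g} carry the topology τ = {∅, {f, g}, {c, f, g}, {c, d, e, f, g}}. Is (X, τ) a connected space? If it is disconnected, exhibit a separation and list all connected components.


(X, τ) is connected.

Find clopen sets (U ∈ τ with X ∖ U ∈ τ):
  U = ∅, X ∖ U = {c, d, e, f, g} — both open, so U is clopen.
  U = {c, d, e, f, g}, X ∖ U = ∅ — both open, so U is clopen.
Only trivial clopens (∅ and X) exist, so (X, τ) is connected.
Compute connected components by grouping points that agree on all clopens:
  component: {c, d, e, f, g}


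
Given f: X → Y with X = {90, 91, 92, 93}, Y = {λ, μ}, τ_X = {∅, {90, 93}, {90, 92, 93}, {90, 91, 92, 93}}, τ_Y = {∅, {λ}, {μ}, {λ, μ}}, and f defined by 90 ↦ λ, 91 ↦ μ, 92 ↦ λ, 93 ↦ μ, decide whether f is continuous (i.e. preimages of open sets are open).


f is NOT continuous.

Compute f^{-1}(U) for each U ∈ τ_Y:
  U = ∅: f^{-1}(U) = ∅ ∈ τ_X ✓.
  U = {λ}: f^{-1}(U) = {90, 92} ∉ τ_X ✗.
  U = {μ}: f^{-1}(U) = {91, 93} ∉ τ_X ✗.
  U = {λ, μ}: f^{-1}(U) = {90, 91, 92, 93} ∈ τ_X ✓.
Found U = {λ} with f^{-1}(U) = {90, 92} not in τ_X. Therefore f is NOT continuous.


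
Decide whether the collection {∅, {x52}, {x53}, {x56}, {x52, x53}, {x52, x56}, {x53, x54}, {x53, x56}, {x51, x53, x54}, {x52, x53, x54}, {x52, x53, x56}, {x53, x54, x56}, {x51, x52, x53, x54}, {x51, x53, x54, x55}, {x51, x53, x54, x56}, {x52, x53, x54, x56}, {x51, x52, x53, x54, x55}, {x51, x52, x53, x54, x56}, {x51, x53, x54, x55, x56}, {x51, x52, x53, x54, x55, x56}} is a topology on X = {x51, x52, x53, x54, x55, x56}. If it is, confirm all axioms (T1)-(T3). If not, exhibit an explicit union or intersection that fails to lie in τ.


τ IS a topology on X.

Axiom (T1): ∅ ∈ τ? Yes; X ∈ τ? Yes.
Axiom (T2/T3): check pairwise unions and intersections of members of τ.
All pairwise intersections and unions checked — each lies in τ. Therefore τ satisfies (T1), (T2), (T3): it IS a topology on X.


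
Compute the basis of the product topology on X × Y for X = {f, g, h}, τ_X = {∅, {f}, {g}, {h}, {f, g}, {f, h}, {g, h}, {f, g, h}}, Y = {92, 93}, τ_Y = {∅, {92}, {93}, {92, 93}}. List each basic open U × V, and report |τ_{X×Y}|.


Basis B = {∅ × ∅, {f} × {92}, {f} × {93}, {g} × {92}, {g} × {93}, {h} × {92}, {h} × {93}, {f} × {92, 93}, {f, g} × {92}, {f, h} × {92}, {f, g} × {93}, {f, h} × {93}, {g} × {92, 93}, {g, h} × {92}, {g, h} × {93}, {h} × {92, 93}, {f, g, h} × {92}, {f, g, h} × {93}, {f, g} × {92, 93}, {f, h} × {92, 93}, {g, h} × {92, 93}, {f, g, h} × {92, 93}}; |τ_{X×Y}| = 64.

Enumerate products U × V with U ∈ τ_X, V ∈ τ_Y (deduplicated):
  ∅ × ∅ = {} (∅)
  {f} × {92} = {(f,92)}
  {f} × {93} = {(f,93)}
  {g} × {92} = {(g,92)}
  {g} × {93} = {(g,93)}
  {h} × {92} = {(h,92)}
  {h} × {93} = {(h,93)}
  {f} × {92, 93} = {(f,92), (f,93)}
  {f, g} × {92} = {(f,92), (g,92)}
  {f, h} × {92} = {(f,92), (h,92)}
  {f, g} × {93} = {(f,93), (g,93)}
  {f, h} × {93} = {(f,93), (h,93)}
  {g} × {92, 93} = {(g,92), (g,93)}
  {g, h} × {92} = {(g,92), (h,92)}
  {g, h} × {93} = {(g,93), (h,93)}
  {h} × {92, 93} = {(h,92), (h,93)}
  {f, g, h} × {92} = {(f,92), (g,92), (h,92)}
  {f, g, h} × {93} = {(f,93), (g,93), (h,93)}
  {f, g} × {92, 93} = {(f,92), (f,93), (g,92), (g,93)}
  {f, h} × {92, 93} = {(f,92), (f,93), (h,92), (h,93)}
  {g, h} × {92, 93} = {(g,92), (g,93), (h,92), (h,93)}
  {f, g, h} × {92, 93} = {(f,92), (f,93), (g,92), (g,93), (h,92), (h,93)}
These 22 distinct sets form the basis B.
Close under arbitrary unions to get τ_{X×Y}; counting gives |τ_{X×Y}| = 64.


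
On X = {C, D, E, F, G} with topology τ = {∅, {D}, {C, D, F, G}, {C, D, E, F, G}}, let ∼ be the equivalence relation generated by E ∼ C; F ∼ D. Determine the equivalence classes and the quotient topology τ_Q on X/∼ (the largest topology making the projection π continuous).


X/∼ = {[C=E], [D=F], [G]}; |τ_Q| = 2.

Equivalence classes: [C=E], [D=F], [G].
Quotient map π: X → X/∼ sends C ↦ [C=E], D ↦ [D=F], E ↦ [C=E], F ↦ [D=F], G ↦ [G].
For each subset V ⊆ X/∼, compute π^{-1}(V) ⊆ X and check whether π^{-1}(V) ∈ τ. V is open in τ_Q iff π^{-1}(V) ∈ τ.
  V = {}: π^{-1}(V) = ∅ ∈ τ ✓.
  V = {[C=E]}: π^{-1}(V) = {C, E} ∉ τ ✗.
  V = {[D=F]}: π^{-1}(V) = {D, F} ∉ τ ✗.
  V = {[C=E], [D=F]}: π^{-1}(V) = {C, D, E, F} ∉ τ ✗.
  V = {[G]}: π^{-1}(V) = {G} ∉ τ ✗.
  V = {[C=E], [G]}: π^{-1}(V) = {C, E, G} ∉ τ ✗.
  V = {[D=F], [G]}: π^{-1}(V) = {D, F, G} ∉ τ ✗.
  V = {[C=E], [D=F], [G]}: π^{-1}(V) = {C, D, E, F, G} ∈ τ ✓.
Open sets in the quotient: τ_Q = {{}, {[C=E], [D=F], [G]}} (2 elements).


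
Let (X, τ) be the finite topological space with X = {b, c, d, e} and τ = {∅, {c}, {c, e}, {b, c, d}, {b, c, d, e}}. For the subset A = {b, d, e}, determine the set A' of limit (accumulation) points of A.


A' = {b, d}

For each x ∈ X, list the open sets U ∈ τ with x ∈ U, then check whether U ∩ (A ∖ {x}) ≠ ∅ for every such U.
  x = b: opens ∋ x are {b, c, d}, {b, c, d, e}; each meets A ∖ {b}, so x IS a limit point.
  x = c: open {c} ∋ x has {c} ∩ (A ∖ {c}) = ∅, so x is NOT a limit point.
  x = d: opens ∋ x are {b, c, d}, {b, c, d, e}; each meets A ∖ {d}, so x IS a limit point.
  x = e: open {c, e} ∋ x has {c, e} ∩ (A ∖ {e}) = ∅, so x is NOT a limit point.
Collecting: A' = {b, d}.


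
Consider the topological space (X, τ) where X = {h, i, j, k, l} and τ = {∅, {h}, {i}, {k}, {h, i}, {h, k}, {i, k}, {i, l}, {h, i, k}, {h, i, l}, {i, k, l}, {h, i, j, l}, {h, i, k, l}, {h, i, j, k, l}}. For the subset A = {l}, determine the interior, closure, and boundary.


int(A) = ∅, cl(A) = {j, l}, ∂A = {j, l}.

Closed sets in (X, τ) are complements of opens:
  closed(X, τ) = {∅, {j}, {k}, {h, j}, {j, k}, {j, l}, {h, j, k}, {h, j, l}, {i, j, l}, {j, k, l}, {h, i, j, l}, {h, j, k, l}, {i, j, k, l}, {h, i, j, k, l}}.
int(A) = ⋃ {U ∈ τ : U ⊆ A}. Opens contained in A: ∅.
Taking the union of these: int(A) = ∅.
cl(A) = ⋂ {C closed : A ⊆ C}. Closed sets containing A: {j, l}, {h, j, l}, {i, j, l}, {j, k, l}, {h, i, j, l}, {h, j, k, l}, {i, j, k, l}, {h, i, j, k, l}.
Intersecting these: cl(A) = {j, l}.
∂A = cl(A) ∖ int(A) = {j, l} ∖ ∅ = {j, l}.


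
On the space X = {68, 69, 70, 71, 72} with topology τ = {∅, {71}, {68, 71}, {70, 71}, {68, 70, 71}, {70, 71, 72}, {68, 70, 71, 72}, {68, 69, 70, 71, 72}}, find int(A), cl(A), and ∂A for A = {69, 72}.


int(A) = ∅, cl(A) = {69, 72}, ∂A = {69, 72}.

Closed sets in (X, τ) are complements of opens:
  closed(X, τ) = {∅, {69}, {68, 69}, {69, 72}, {68, 69, 72}, {69, 70, 72}, {68, 69, 70, 72}, {68, 69, 70, 71, 72}}.
int(A) = ⋃ {U ∈ τ : U ⊆ A}. Opens contained in A: ∅.
Taking the union of these: int(A) = ∅.
cl(A) = ⋂ {C closed : A ⊆ C}. Closed sets containing A: {69, 72}, {68, 69, 72}, {69, 70, 72}, {68, 69, 70, 72}, {68, 69, 70, 71, 72}.
Intersecting these: cl(A) = {69, 72}.
∂A = cl(A) ∖ int(A) = {69, 72} ∖ ∅ = {69, 72}.


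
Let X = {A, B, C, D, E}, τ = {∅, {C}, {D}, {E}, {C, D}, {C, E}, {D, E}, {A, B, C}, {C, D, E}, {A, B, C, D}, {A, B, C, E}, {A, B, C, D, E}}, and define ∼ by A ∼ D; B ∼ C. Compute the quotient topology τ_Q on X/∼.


X/∼ = {[A=D], [B=C], [E]}; |τ_Q| = 4.

Equivalence classes: [A=D], [B=C], [E].
Quotient map π: X → X/∼ sends A ↦ [A=D], B ↦ [B=C], C ↦ [B=C], D ↦ [A=D], E ↦ [E].
For each subset V ⊆ X/∼, compute π^{-1}(V) ⊆ X and check whether π^{-1}(V) ∈ τ. V is open in τ_Q iff π^{-1}(V) ∈ τ.
  V = {}: π^{-1}(V) = ∅ ∈ τ ✓.
  V = {[A=D]}: π^{-1}(V) = {A, D} ∉ τ ✗.
  V = {[B=C]}: π^{-1}(V) = {B, C} ∉ τ ✗.
  V = {[A=D], [B=C]}: π^{-1}(V) = {A, B, C, D} ∈ τ ✓.
  V = {[E]}: π^{-1}(V) = {E} ∈ τ ✓.
  V = {[A=D], [E]}: π^{-1}(V) = {A, D, E} ∉ τ ✗.
  V = {[B=C], [E]}: π^{-1}(V) = {B, C, E} ∉ τ ✗.
  V = {[A=D], [B=C], [E]}: π^{-1}(V) = {A, B, C, D, E} ∈ τ ✓.
Open sets in the quotient: τ_Q = {{}, {[A=D], [B=C]}, {[E]}, {[A=D], [B=C], [E]}} (4 elements).


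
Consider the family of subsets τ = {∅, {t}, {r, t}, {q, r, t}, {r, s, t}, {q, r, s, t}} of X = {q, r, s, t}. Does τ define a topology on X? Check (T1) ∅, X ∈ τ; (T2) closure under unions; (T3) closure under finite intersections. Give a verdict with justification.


τ IS a topology on X.

Axiom (T1): ∅ ∈ τ? Yes; X ∈ τ? Yes.
Axiom (T2/T3): check pairwise unions and intersections of members of τ.
All pairwise intersections and unions checked — each lies in τ. Therefore τ satisfies (T1), (T2), (T3): it IS a topology on X.


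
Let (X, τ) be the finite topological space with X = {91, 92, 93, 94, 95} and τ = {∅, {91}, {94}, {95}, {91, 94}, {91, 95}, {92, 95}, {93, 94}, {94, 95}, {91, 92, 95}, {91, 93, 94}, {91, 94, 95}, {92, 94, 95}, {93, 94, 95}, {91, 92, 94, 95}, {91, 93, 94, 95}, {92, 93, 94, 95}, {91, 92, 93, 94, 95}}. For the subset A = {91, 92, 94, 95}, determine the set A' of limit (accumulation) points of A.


A' = {92, 93}

For each x ∈ X, list the open sets U ∈ τ with x ∈ U, then check whether U ∩ (A ∖ {x}) ≠ ∅ for every such U.
  x = 91: open {91} ∋ x has {91} ∩ (A ∖ {91}) = ∅, so x is NOT a limit point.
  x = 92: opens ∋ x are {92, 95}, {91, 92, 95}, {92, 94, 95}, {91, 92, 94, 95}, {92, 93, 94, 95}, {91, 92, 93, 94, 95}; each meets A ∖ {92}, so x IS a limit point.
  x = 93: opens ∋ x are {93, 94}, {91, 93, 94}, {93, 94, 95}, {91, 93, 94, 95}, {92, 93, 94, 95}, {91, 92, 93, 94, 95}; each meets A ∖ {93}, so x IS a limit point.
  x = 94: open {94} ∋ x has {94} ∩ (A ∖ {94}) = ∅, so x is NOT a limit point.
  x = 95: open {95} ∋ x has {95} ∩ (A ∖ {95}) = ∅, so x is NOT a limit point.
Collecting: A' = {92, 93}.


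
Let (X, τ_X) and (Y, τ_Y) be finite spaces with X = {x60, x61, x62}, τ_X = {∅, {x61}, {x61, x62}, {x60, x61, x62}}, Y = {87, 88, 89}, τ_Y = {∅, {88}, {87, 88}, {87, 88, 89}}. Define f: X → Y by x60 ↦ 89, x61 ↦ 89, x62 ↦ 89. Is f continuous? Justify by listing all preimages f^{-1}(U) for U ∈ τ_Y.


f IS continuous.

Compute f^{-1}(U) for each U ∈ τ_Y:
  U = ∅: f^{-1}(U) = ∅ ∈ τ_X ✓.
  U = {88}: f^{-1}(U) = ∅ ∈ τ_X ✓.
  U = {87, 88}: f^{-1}(U) = ∅ ∈ τ_X ✓.
  U = {87, 88, 89}: f^{-1}(U) = {x60, x61, x62} ∈ τ_X ✓.
Every preimage lies in τ_X, so f IS continuous.


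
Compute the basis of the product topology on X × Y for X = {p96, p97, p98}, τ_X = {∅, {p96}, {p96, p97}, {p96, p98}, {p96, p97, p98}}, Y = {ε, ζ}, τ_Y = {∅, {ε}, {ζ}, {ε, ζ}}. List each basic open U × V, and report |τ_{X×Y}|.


Basis B = {∅ × ∅, {p96} × {ε}, {p96} × {ζ}, {p96} × {ε, ζ}, {p96, p97} × {ε}, {p96, p98} × {ε}, {p96, p97} × {ζ}, {p96, p98} × {ζ}, {p96, p97, p98} × {ε}, {p96, p97, p98} × {ζ}, {p96, p97} × {ε, ζ}, {p96, p98} × {ε, ζ}, {p96, p97, p98} × {ε, ζ}}; |τ_{X×Y}| = 25.

Enumerate products U × V with U ∈ τ_X, V ∈ τ_Y (deduplicated):
  ∅ × ∅ = {} (∅)
  {p96} × {ε} = {(p96,ε)}
  {p96} × {ζ} = {(p96,ζ)}
  {p96} × {ε, ζ} = {(p96,ε), (p96,ζ)}
  {p96, p97} × {ε} = {(p96,ε), (p97,ε)}
  {p96, p98} × {ε} = {(p96,ε), (p98,ε)}
  {p96, p97} × {ζ} = {(p96,ζ), (p97,ζ)}
  {p96, p98} × {ζ} = {(p96,ζ), (p98,ζ)}
  {p96, p97, p98} × {ε} = {(p96,ε), (p97,ε), (p98,ε)}
  {p96, p97, p98} × {ζ} = {(p96,ζ), (p97,ζ), (p98,ζ)}
  {p96, p97} × {ε, ζ} = {(p96,ε), (p96,ζ), (p97,ε), (p97,ζ)}
  {p96, p98} × {ε, ζ} = {(p96,ε), (p96,ζ), (p98,ε), (p98,ζ)}
  {p96, p97, p98} × {ε, ζ} = {(p96,ε), (p96,ζ), (p97,ε), (p97,ζ), (p98,ε), (p98,ζ)}
These 13 distinct sets form the basis B.
Close under arbitrary unions to get τ_{X×Y}; counting gives |τ_{X×Y}| = 25.


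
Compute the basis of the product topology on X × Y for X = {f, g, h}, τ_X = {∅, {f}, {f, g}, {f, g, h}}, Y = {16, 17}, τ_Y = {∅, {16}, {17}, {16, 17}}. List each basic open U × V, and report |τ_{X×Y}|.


Basis B = {∅ × ∅, {f} × {16}, {f} × {17}, {f} × {16, 17}, {f, g} × {16}, {f, g} × {17}, {f, g, h} × {16}, {f, g, h} × {17}, {f, g} × {16, 17}, {f, g, h} × {16, 17}}; |τ_{X×Y}| = 16.

Enumerate products U × V with U ∈ τ_X, V ∈ τ_Y (deduplicated):
  ∅ × ∅ = {} (∅)
  {f} × {16} = {(f,16)}
  {f} × {17} = {(f,17)}
  {f} × {16, 17} = {(f,16), (f,17)}
  {f, g} × {16} = {(f,16), (g,16)}
  {f, g} × {17} = {(f,17), (g,17)}
  {f, g, h} × {16} = {(f,16), (g,16), (h,16)}
  {f, g, h} × {17} = {(f,17), (g,17), (h,17)}
  {f, g} × {16, 17} = {(f,16), (f,17), (g,16), (g,17)}
  {f, g, h} × {16, 17} = {(f,16), (f,17), (g,16), (g,17), (h,16), (h,17)}
These 10 distinct sets form the basis B.
Close under arbitrary unions to get τ_{X×Y}; counting gives |τ_{X×Y}| = 16.


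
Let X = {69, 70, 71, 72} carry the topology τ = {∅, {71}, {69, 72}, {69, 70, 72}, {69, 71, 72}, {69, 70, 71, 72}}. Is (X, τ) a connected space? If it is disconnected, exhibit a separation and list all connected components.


(X, τ) is disconnected; components = [{71}, {69, 70, 72}].

Find clopen sets (U ∈ τ with X ∖ U ∈ τ):
  U = ∅, X ∖ U = {69, 70, 71, 72} — both open, so U is clopen.
  U = {71}, X ∖ U = {69, 70, 72} — both open, so U is clopen.
  U = {69, 70, 72}, X ∖ U = {71} — both open, so U is clopen.
  U = {69, 70, 71, 72}, X ∖ U = ∅ — both open, so U is clopen.
Nontrivial clopen(s) exist: e.g. {71}. So (X, τ) is disconnected.
Compute connected components by grouping points that agree on all clopens:
  component: {71}
  component: {69, 70, 72}


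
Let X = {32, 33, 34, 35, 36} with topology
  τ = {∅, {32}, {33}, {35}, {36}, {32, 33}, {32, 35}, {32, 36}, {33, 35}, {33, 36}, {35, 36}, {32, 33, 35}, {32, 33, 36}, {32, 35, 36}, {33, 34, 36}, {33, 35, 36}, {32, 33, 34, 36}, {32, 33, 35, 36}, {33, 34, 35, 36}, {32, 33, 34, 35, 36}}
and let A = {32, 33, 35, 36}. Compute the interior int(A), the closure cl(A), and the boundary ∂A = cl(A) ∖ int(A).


int(A) = {32, 33, 35, 36}, cl(A) = {32, 33, 34, 35, 36}, ∂A = {34}.

Closed sets in (X, τ) are complements of opens:
  closed(X, τ) = {∅, {32}, {34}, {35}, {32, 34}, {32, 35}, {33, 34}, {34, 35}, {34, 36}, {32, 33, 34}, {32, 34, 35}, {32, 34, 36}, {33, 34, 35}, {33, 34, 36}, {34, 35, 36}, {32, 33, 34, 35}, {32, 33, 34, 36}, {32, 34, 35, 36}, {33, 34, 35, 36}, {32, 33, 34, 35, 36}}.
int(A) = ⋃ {U ∈ τ : U ⊆ A}. Opens contained in A: ∅, {32}, {33}, {35}, {36}, {32, 33}, {32, 35}, {32, 36}, {33, 35}, {33, 36}, {35, 36}, {32, 33, 35}, {32, 33, 36}, {32, 35, 36}, {33, 35, 36}, {32, 33, 35, 36}.
Taking the union of these: int(A) = {32, 33, 35, 36}.
cl(A) = ⋂ {C closed : A ⊆ C}. Closed sets containing A: {32, 33, 34, 35, 36}.
Intersecting these: cl(A) = {32, 33, 34, 35, 36}.
∂A = cl(A) ∖ int(A) = {32, 33, 34, 35, 36} ∖ {32, 33, 35, 36} = {34}.


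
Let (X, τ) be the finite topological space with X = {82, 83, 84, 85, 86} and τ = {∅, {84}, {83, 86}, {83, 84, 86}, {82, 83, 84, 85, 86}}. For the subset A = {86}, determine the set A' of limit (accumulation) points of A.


A' = {82, 83, 85}

For each x ∈ X, list the open sets U ∈ τ with x ∈ U, then check whether U ∩ (A ∖ {x}) ≠ ∅ for every such U.
  x = 82: opens ∋ x are {82, 83, 84, 85, 86}; each meets A ∖ {82}, so x IS a limit point.
  x = 83: opens ∋ x are {83, 86}, {83, 84, 86}, {82, 83, 84, 85, 86}; each meets A ∖ {83}, so x IS a limit point.
  x = 84: open {84} ∋ x has {84} ∩ (A ∖ {84}) = ∅, so x is NOT a limit point.
  x = 85: opens ∋ x are {82, 83, 84, 85, 86}; each meets A ∖ {85}, so x IS a limit point.
  x = 86: open {83, 86} ∋ x has {83, 86} ∩ (A ∖ {86}) = ∅, so x is NOT a limit point.
Collecting: A' = {82, 83, 85}.


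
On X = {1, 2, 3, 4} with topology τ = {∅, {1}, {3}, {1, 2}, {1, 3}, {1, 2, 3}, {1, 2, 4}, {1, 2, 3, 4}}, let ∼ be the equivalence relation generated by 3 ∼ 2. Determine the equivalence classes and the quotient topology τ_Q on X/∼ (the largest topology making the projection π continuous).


X/∼ = {[1], [2=3], [4]}; |τ_Q| = 4.

Equivalence classes: [1], [2=3], [4].
Quotient map π: X → X/∼ sends 1 ↦ [1], 2 ↦ [2=3], 3 ↦ [2=3], 4 ↦ [4].
For each subset V ⊆ X/∼, compute π^{-1}(V) ⊆ X and check whether π^{-1}(V) ∈ τ. V is open in τ_Q iff π^{-1}(V) ∈ τ.
  V = {}: π^{-1}(V) = ∅ ∈ τ ✓.
  V = {[1]}: π^{-1}(V) = {1} ∈ τ ✓.
  V = {[2=3]}: π^{-1}(V) = {2, 3} ∉ τ ✗.
  V = {[1], [2=3]}: π^{-1}(V) = {1, 2, 3} ∈ τ ✓.
  V = {[4]}: π^{-1}(V) = {4} ∉ τ ✗.
  V = {[1], [4]}: π^{-1}(V) = {1, 4} ∉ τ ✗.
  V = {[2=3], [4]}: π^{-1}(V) = {2, 3, 4} ∉ τ ✗.
  V = {[1], [2=3], [4]}: π^{-1}(V) = {1, 2, 3, 4} ∈ τ ✓.
Open sets in the quotient: τ_Q = {{}, {[1]}, {[1], [2=3]}, {[1], [2=3], [4]}} (4 elements).


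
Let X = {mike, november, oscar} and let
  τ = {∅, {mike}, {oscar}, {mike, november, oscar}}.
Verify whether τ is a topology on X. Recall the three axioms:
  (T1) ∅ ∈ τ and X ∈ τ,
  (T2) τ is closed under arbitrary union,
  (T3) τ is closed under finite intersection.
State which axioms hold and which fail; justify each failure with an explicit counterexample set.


τ is NOT a topology on X.

Axiom (T1): ∅ ∈ τ? Yes; X ∈ τ? Yes.
Axiom (T2/T3): check pairwise unions and intersections of members of τ.
Counterexample for (T2): {mike} ∪ {oscar} = {mike, oscar} ∉ τ. Therefore τ is NOT a topology.
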